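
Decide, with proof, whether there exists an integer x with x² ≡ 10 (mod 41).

x = 16

Take x = 16. Then 16² = 256 = 6·41 + 10, so 16² ≡ 10 (mod 41).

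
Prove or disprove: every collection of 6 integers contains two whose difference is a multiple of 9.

No; for instance {21, 22, 23, 24, 25, 26} is a counterexample.

Consider the 6 integers 21, 22, …, 26. They lie in distinct residue classes modulo 9, since 6 ≤ 9.
Any two of them differ by at most 5 < 9 and by at least 1, so no difference is a multiple of 9.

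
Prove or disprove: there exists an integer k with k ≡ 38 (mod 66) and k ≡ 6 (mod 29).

gcd(66, 29) = 1, so the Chinese Remainder Theorem guarantees exactly one residue class mod 1914 satisfying both.
Any solution of the first congruence is k = 38 + 66t; substituting into the second, 66t ≡ 6 − 38 ≡ 26 (mod 29).
66 ≡ 8 (mod 29), so this reads 8t ≡ 26 (mod 29). Since 8·11 = 88 = 3·29 + 1, the inverse of 8 mod 29 is 11.
Therefore t ≡ 11·26 = 286 ≡ 25 (mod 29).
With t = 25: k = 38 + 66·25 = 1688.
Verify: 1688 = 25·66 + 38 and 1688 = 58·29 + 6. ✓

k = 1688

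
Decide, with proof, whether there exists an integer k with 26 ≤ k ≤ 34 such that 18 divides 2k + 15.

There is no such integer k in that range.

The values of 2k + 15 for k = 26, 27, …, 34 are 67, 69, 71, 73, 75, 77, 79, 81, 83; reduced mod 18 these are 13, 15, 17, 1, 3, 5, 7, 9, 11.
Since 0 is absent from this list, 18 ∤ 2k + 15 for every k with 26 ≤ k ≤ 34.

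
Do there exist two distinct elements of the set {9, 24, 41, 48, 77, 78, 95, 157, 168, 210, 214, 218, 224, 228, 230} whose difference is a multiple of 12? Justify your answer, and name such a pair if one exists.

Reduce each element mod 12: 9↦9, 24↦0, 41↦5, 48↦0, 77↦5, 78↦6, 95↦11, 157↦1, 168↦0, 210↦6, 214↦10, 218↦2, 224↦8, 228↦0, 230↦2. The residue 0 repeats (at 24 and 48), and 48 − 24 = 24 = 2·12.

24 and 48 are such a pair.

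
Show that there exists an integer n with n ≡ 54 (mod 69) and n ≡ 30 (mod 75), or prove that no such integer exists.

Here gcd(69, 75) = 3, and both 54 and 30 leave remainder 0 mod 3, so the system is consistent.
The integers ≡ 54 (mod 69) are 54, 123, 192, 261, 330, …; their remainders mod 75 are 54, 48, 42, 36, 30, so n = 330 is the first that is ≡ 30 (mod 75).
Verify: 330 = 4·69 + 54 and 330 = 4·75 + 30. ✓

n = 330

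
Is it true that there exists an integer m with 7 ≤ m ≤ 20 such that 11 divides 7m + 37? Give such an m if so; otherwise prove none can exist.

m = 12

Try m = 12: 7·12 + 37 = 121 = 11·11, which is divisible by 11.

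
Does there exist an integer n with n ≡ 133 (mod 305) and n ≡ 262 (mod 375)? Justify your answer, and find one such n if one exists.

There is no such integer.

Both moduli are multiples of 5 = gcd(305, 375), so any solution would satisfy n ≡ 133 and n ≡ 262 modulo 5 simultaneously.
However 133 ≡ 3 and 262 ≡ 2 (mod 5), and 3 ≠ 2.
So no integer satisfies both congruences.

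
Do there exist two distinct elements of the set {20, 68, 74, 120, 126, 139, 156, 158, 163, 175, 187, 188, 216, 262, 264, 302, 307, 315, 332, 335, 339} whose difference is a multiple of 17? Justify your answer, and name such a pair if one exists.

Both 20 and 139 leave remainder 3 on division by 17; their difference 119 = 7·17 is a multiple of 17.

Yes: 20 and 139.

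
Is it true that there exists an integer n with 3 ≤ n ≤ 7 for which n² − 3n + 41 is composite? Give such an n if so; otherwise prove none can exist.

At n = 7: 7² − 3·7 + 41 = 69 = 3·23, which is composite.

n = 7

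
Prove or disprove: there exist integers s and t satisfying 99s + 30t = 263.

Any value of 99s + 30t is a multiple of gcd(99, 30) = 3.
However 263 leaves remainder 2 on division by 3.
So the equation is unsolvable over ℤ.

There are no such integers.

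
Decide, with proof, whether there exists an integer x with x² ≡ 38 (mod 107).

Apply Euler's criterion with the prime 107: 38 is a quadratic residue iff 38^53 ≡ 1 (mod 107), and a non-residue iff it is ≡ −1.
Repeated squaring mod 107: 38^2 = 1444 ≡ 53; 38^4 ≡ 53² = 2809 ≡ 27; 38^8 ≡ 27² = 729 ≡ 87; 38^16 ≡ 87² = 7569 ≡ 79; 38^32 ≡ 79² = 6241 ≡ 35.
Since 53 = 32 + 16 + 4 + 1, 38^53 ≡ 35 · 79 · 27 · 38; multiplying out mod 107: 35·79 = 2765 ≡ 90, then 90·27 = 2430 ≡ 76, then 76·38 = 2888 ≡ 106. Thus 38^53 ≡ 106 ≡ −1 (mod 107).
The value −1 means 38 is a non-residue modulo 107, so x² ≡ 38 (mod 107) is impossible.

There is no such integer.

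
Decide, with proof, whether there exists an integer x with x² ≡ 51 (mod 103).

No such integer exists.

103 is prime, so by Euler's criterion 51 is a square mod 103 iff 51^((103−1)/2) = 51^51 ≡ 1 (mod 103).
Squaring successively (mod 103): 51^2 = 2601 ≡ 26; 51^4 ≡ 26² = 676 ≡ 58; 51^8 ≡ 58² = 3364 ≡ 68; 51^16 ≡ 68² = 4624 ≡ 92; 51^32 ≡ 92² = 8464 ≡ 18.
Since 51 = 32 + 16 + 2 + 1, 51^51 ≡ 18 · 92 · 26 · 51; multiplying out mod 103: 18·92 = 1656 ≡ 8, then 8·26 = 208 ≡ 2, then 2·51 = 102 ≡ 102. Thus 51^51 ≡ 102 ≡ −1 (mod 103).
By Euler's criterion 51 is a quadratic non-residue mod 103: no x satisfies x² ≡ 51 (mod 103).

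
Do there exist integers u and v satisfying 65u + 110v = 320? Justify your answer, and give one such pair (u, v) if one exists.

gcd(65, 110) = 5, and 5 divides 320, so integer solutions exist.
Dividing through by 5 reduces the equation to 13u + 22v = 64.
Run the Euclidean algorithm on 22 and 13: 22 = 1·13 + 9, 13 = 1·9 + 4, 9 = 2·4 + 1, 4 = 4·1 + 0.
Unwinding: 1 = 9 − 2·4 = 9 − 2·(13 − 1·9) = −2·13 + 3·9 = −2·13 + 3·(22 − 1·13) = 3·22 − 5·13, i.e. 13·(-5) + 22·3 = 1.
Multiplying through by 64: u = (-5)·64 = -320, v = 3·64 = 192 is a solution.
Shifting by a multiple of (22, −13) keeps it a solution: u = -320 + 15·22 = 10, v = 192 − 15·13 = -3.
Indeed 65·10 + 110·(-3) = 650 − 330 = 320.

u = 10, v = -3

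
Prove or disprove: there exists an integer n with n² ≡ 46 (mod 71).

Apply Euler's criterion with the prime 71: 46 is a quadratic residue iff 46^35 ≡ 1 (mod 71), and a non-residue iff it is ≡ −1.
Squaring successively (mod 71): 46^2 = 2116 ≡ 57; 46^4 ≡ 57² = 3249 ≡ 54; 46^8 ≡ 54² = 2916 ≡ 5; 46^16 ≡ 5² = 25 ≡ 25; 46^32 ≡ 25² = 625 ≡ 57.
Since 35 = 32 + 2 + 1, 46^35 ≡ 57 · 57 · 46; multiplying out mod 71: 57·57 = 3249 ≡ 54, then 54·46 = 2484 ≡ 70. Thus 46^35 ≡ 70 ≡ −1 (mod 71).
The value −1 means 46 is a non-residue modulo 71, so n² ≡ 46 (mod 71) is impossible.

There is no such integer.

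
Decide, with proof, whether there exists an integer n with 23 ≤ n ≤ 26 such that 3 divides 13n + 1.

n = 23 works, since 13·23 + 1 = 300 = 100·3.

n = 23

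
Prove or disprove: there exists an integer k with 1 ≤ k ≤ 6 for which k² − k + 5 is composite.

At k = 6: 6² − 6 + 5 = 35 = 5·7, which is composite.

k = 6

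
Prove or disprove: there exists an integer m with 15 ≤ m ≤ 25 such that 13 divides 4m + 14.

m = 16

At m = 16 we get 4·16 + 14 = 78, and 78 = 13·6.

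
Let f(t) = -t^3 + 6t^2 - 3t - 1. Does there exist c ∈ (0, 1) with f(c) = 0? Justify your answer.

f(0) = -1 and f(1) = 1, which have opposite signs.
f is continuous everywhere (it is a polynomial), in particular on [0, 1].
So by the Intermediate Value Theorem there is a c strictly between 0 and 1 with f(c) = 0.

Yes, f has a root in the interval.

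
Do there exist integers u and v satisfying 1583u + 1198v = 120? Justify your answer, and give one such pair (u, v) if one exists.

1583 and 1198 are coprime, so 1583u + 1198v ranges over all of ℤ.
Euclidean algorithm: 1583 = 1·1198 + 385, 1198 = 3·385 + 43, 385 = 8·43 + 41, 43 = 1·41 + 2, 41 = 20·2 + 1, 2 = 2·1 + 0.
Working back up the chain: 1 = 41 − 20·2 = 41 − 20·(43 − 1·41) = −20·43 + 21·41 = −20·43 + 21·(385 − 8·43) = 21·385 − 188·43 = 21·385 − 188·(1198 − 3·385) = −188·1198 + 585·385 = −188·1198 + 585·(1583 − 1·1198) = 585·1583 − 773·1198. So 1583·585 + 1198·(-773) = 1.
Multiplying through by 120: u = 585·120 = 70200, v = (-773)·120 = -92760 is a solution.
Subtracting 58·1198 from u and adding 58·1583 to v gives the tidier solution (716, -946).
Check: 1583·716 + 1198·(-946) = 1133428 − 1133308 = 120. ✓

u = 716, v = -946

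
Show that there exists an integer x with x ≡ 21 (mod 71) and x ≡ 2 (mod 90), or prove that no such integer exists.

Since 71 and 90 share no common factor, CRT says the pair of congruences has a solution (unique mod 6390).
Write x = 21 + 71t and require 21 + 71t ≡ 2 (mod 90), i.e. 71t ≡ 71 (mod 90).
Note 71·71 = 5041 ≡ 1 (mod 90) (as 5041 − 1 = 56·90), so 71⁻¹ ≡ 71.
Therefore t ≡ 71·71 = 5041 ≡ 1 (mod 90).
With t = 1: x = 21 + 71·1 = 92.
Indeed 92 ≡ 21 (mod 71) and 92 ≡ 2 (mod 90).

x = 92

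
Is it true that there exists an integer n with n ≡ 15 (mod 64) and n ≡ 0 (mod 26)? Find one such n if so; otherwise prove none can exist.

Reduce both congruences modulo 2, which divides 64 and 26: they say n ≡ 15 (mod 2) and n ≡ 0 (mod 2).
But 15 mod 2 = 1 while 0 mod 2 = 0, a contradiction.
Hence the system has no solution.

No such integer exists.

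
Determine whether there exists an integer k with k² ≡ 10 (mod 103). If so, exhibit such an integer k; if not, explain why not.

No such integer exists.

Apply Euler's criterion with the prime 103: 10 is a quadratic residue iff 10^51 ≡ 1 (mod 103), and a non-residue iff it is ≡ −1.
Repeated squaring mod 103: 10^2 = 100 ≡ 100; 10^4 ≡ 100² = 10000 ≡ 9; 10^8 ≡ 9² = 81 ≡ 81; 10^16 ≡ 81² = 6561 ≡ 72; 10^32 ≡ 72² = 5184 ≡ 34.
Since 51 = 32 + 16 + 2 + 1, 10^51 ≡ 34 · 72 · 100 · 10; multiplying out mod 103: 34·72 = 2448 ≡ 79, then 79·100 = 7900 ≡ 72, then 72·10 = 720 ≡ 102. Thus 10^51 ≡ 102 ≡ −1 (mod 103).
By Euler's criterion 10 is a quadratic non-residue mod 103: no k satisfies k² ≡ 10 (mod 103).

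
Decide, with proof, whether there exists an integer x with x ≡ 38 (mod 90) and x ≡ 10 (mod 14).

gcd(90, 14) = 2. A simultaneous solution exists iff 38 ≡ 10 (mod 2); here 38 mod 2 = 0 = 10 mod 2, so it does.
In fact x = 38 itself already satisfies 38 mod 14 = 10.
Verify: 38 = 0·90 + 38 and 38 = 2·14 + 10. ✓

x = 38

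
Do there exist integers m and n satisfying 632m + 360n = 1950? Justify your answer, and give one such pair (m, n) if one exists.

Both 632 and 360 are divisible by gcd(632, 360) = 8, hence so is any combination 632m + 360n.
But 1950 is not a multiple of 8 (it leaves remainder 6).
So the equation is unsolvable over ℤ.

No, no such integers exist.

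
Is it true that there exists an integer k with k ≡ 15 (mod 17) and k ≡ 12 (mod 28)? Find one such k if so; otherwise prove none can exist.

k = 236

The moduli 17 and 28 are coprime, so by the Chinese Remainder Theorem a unique solution modulo 476 exists.
Write k = 15 + 17t and require 15 + 17t ≡ 12 (mod 28), i.e. 17t ≡ 25 (mod 28).
Invert 17 mod 28 by the Euclidean algorithm: 28 = 1·17 + 11, 17 = 1·11 + 6, 11 = 1·6 + 5, 6 = 1·5 + 1, 5 = 5·1 + 0; back-substituting, 1 = 6 − 1·5 = 6 − (11 − 1·6) = −11 + 2·6 = −11 + 2·(17 − 1·11) = 2·17 − 3·11 = 2·17 − 3·(28 − 1·17) = −3·28 + 5·17. Hence 17·5 ≡ 1, so 17⁻¹ ≡ 5 (mod 28).
Multiplying by 5: t ≡ 5·25 = 125 ≡ 13 (mod 28).
With t = 13: k = 15 + 17·13 = 236.
Check: 236 mod 17 = 15, 236 mod 28 = 12. ✓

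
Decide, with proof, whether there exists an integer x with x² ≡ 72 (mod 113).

Take x = 80. Then 80² = 6400 = 56·113 + 72, so 80² ≡ 72 (mod 113).

x = 80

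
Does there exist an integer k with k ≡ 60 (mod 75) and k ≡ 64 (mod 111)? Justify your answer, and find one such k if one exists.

Reduce both congruences modulo 3, which divides 75 and 111: they say k ≡ 60 (mod 3) and k ≡ 64 (mod 3).
However 60 ≡ 0 and 64 ≡ 1 (mod 3), and 0 ≠ 1.
So no integer satisfies both congruences.

No such integer exists.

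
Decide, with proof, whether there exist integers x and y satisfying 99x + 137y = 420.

99 and 137 are coprime, so 99x + 137y ranges over all of ℤ.
Euclidean algorithm: 137 = 1·99 + 38, 99 = 2·38 + 23, 38 = 1·23 + 15, 23 = 1·15 + 8, 15 = 1·8 + 7, 8 = 1·7 + 1, 7 = 7·1 + 0.
Unwinding: 1 = 8 − 1·7 = 8 − (15 − 1·8) = −15 + 2·8 = −15 + 2·(23 − 1·15) = 2·23 − 3·15 = 2·23 − 3·(38 − 1·23) = −3·38 + 5·23 = −3·38 + 5·(99 − 2·38) = 5·99 − 13·38 = 5·99 − 13·(137 − 1·99) = −13·137 + 18·99, i.e. 99·18 + 137·(-13) = 1.
Multiplying through by 420: x = 18·420 = 7560, y = (-13)·420 = -5460 is a solution.
Subtracting 55·137 from x and adding 55·99 to y gives the tidier solution (25, -15).
Indeed 99·25 + 137·(-15) = 2475 − 2055 = 420.

x = 25, y = -15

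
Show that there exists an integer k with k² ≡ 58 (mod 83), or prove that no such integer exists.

No such integer exists.

Apply Euler's criterion with the prime 83: 58 is a quadratic residue iff 58^41 ≡ 1 (mod 83), and a non-residue iff it is ≡ −1.
Repeated squaring mod 83: 58^2 = 3364 ≡ 44; 58^4 ≡ 44² = 1936 ≡ 27; 58^8 ≡ 27² = 729 ≡ 65; 58^16 ≡ 65² = 4225 ≡ 75; 58^32 ≡ 75² = 5625 ≡ 64.
Since 41 = 32 + 8 + 1, 58^41 ≡ 64 · 65 · 58; multiplying out mod 83: 64·65 = 4160 ≡ 10, then 10·58 = 580 ≡ 82. Thus 58^41 ≡ 82 ≡ −1 (mod 83).
By Euler's criterion 58 is a quadratic non-residue mod 83: no k satisfies k² ≡ 58 (mod 83).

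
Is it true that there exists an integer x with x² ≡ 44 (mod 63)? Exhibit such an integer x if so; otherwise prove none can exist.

Since 3 ∣ 63, a solution of x² ≡ 44 (mod 63) would also satisfy x² ≡ 44 ≡ 2 (mod 3).
Since (3 − x)² ≡ x² (mod 3), it suffices to square x = 0, 1, …, 1: the residues are 0, 1.
So the quadratic residues mod 3 are {0, 1}, and 2 is not among them.
Therefore x² ≡ 44 (mod 63) has no solution.

No, no such integer exists.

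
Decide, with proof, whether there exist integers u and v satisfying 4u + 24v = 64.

u = 4, v = 2

Since gcd(4, 24) = 4 and 64 = 4·16, Bézout's identity guarantees a solution.
Dividing through by 4 reduces the equation to 1u + 6v = 16.
With a unit coefficient on u, (u, v) = (16, 0) is an immediate solution.
Shifting by a multiple of (6, −1) keeps it a solution: u = 16 − 2·6 = 4, v = 0 + 2·1 = 2.
Indeed 4·4 + 24·2 = 16 + 48 = 64.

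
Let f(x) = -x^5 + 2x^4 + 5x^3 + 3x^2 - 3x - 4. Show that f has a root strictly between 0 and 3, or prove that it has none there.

f(0) = -4 and f(3) = 68, which have opposite signs.
As a polynomial, f is continuous on every closed interval.
By the Intermediate Value Theorem f must vanish at some point of (0, 3).

Such a root exists.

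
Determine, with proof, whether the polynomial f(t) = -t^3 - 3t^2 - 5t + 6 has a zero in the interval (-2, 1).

f(-2) = 12 and f(1) = -3, which have opposite signs.
As a polynomial, f is continuous on every closed interval.
By the Intermediate Value Theorem f must vanish at some point of (-2, 1).

Such a root exists.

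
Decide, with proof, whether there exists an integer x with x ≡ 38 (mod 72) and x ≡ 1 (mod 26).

Reduce both congruences modulo 2, which divides 72 and 26: they say x ≡ 38 (mod 2) and x ≡ 1 (mod 2).
But 38 mod 2 = 0 while 1 mod 2 = 1, a contradiction.
Hence the system has no solution.

No such integer exists.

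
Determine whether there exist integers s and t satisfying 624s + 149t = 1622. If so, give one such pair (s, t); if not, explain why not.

Since gcd(624, 149) = 1, every integer is an integer combination of 624 and 149.
Run the Euclidean algorithm on 624 and 149: 624 = 4·149 + 28, 149 = 5·28 + 9, 28 = 3·9 + 1, 9 = 9·1 + 0.
Unwinding: 1 = 28 − 3·9 = 28 − 3·(149 − 5·28) = −3·149 + 16·28 = −3·149 + 16·(624 − 4·149) = 16·624 − 67·149, i.e. 624·16 + 149·(-67) = 1.
Scaling by 1622 gives the particular solution (s, t) = (25952, -108674).
Shifting by a multiple of (149, −624) keeps it a solution: s = 25952 − 174·149 = 26, t = -108674 + 174·624 = -98.
Indeed 624·26 + 149·(-98) = 16224 − 14602 = 1622.

s = 26, t = -98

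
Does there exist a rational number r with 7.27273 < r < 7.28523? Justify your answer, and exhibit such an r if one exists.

Multiplying by 18: 18·7.27273 = 130.90914 and 18·7.28523 = 131.13414, so the integer 131 lies strictly between them.
Hence 131/18 is a rational number with 7.27273 < 131/18 < 7.28523.

r = 131/18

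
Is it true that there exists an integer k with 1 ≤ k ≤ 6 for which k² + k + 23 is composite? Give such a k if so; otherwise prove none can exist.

k = 6

At k = 6: 6² + 6 + 23 = 65 = 5·13, which is composite.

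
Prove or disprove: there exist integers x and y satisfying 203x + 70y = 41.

No, no such integers exist.

Any value of 203x + 70y is a multiple of gcd(203, 70) = 7.
However 41 leaves remainder 6 on division by 7.
Hence no integers x, y satisfy the equation.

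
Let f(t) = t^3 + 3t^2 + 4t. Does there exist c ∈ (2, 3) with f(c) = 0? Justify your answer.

No such root exists.

Evaluate at the endpoints: f(2) = 28, f(3) = 66 — same sign (positive).
The derivative f'(t) = 3t^2 + 6t + 4 is a quadratic with discriminant 6² − 4·3·4 = -12 < 0; it never vanishes, so it is always positive (sign of the leading coefficient).
So f is strictly increasing; between 2 and 3 its values lie between f(2) = 28 and f(3) = 66, all positive. Therefore f has no root in (2, 3).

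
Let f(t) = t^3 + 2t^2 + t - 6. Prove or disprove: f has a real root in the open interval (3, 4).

f has no root in that interval.

f(3) = 42 and f(4) = 94, both positive, so a sign-change argument is unavailable; we show f keeps this sign on the whole interval.
Shift to the endpoint 3: with t = 3 + u (0 < u < 1), one computes f(3 + u) = u^3 + 11u^2 + 40u + 42.
All 4 nonzero coefficients of this polynomial in u are positive; hence for u > 0 the value is a sum of positive terms (the constant 42 among them).
Therefore f(t) > 0 throughout (3, 4), and f has no zero there.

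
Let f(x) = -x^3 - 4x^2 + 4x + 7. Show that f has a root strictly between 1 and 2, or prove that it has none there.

f(1) = 6 and f(2) = -9, which have opposite signs.
As a polynomial, f is continuous on every closed interval.
By the Intermediate Value Theorem, f takes the value 0 somewhere in the open interval.

Yes, f has a root in the interval.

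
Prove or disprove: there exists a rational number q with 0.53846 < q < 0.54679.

Multiplying by 11: 11·0.53846 = 5.92306 and 11·0.54679 = 6.01469, so the integer 6 lies strictly between them.
Dividing back, 0.53846 < 6/11 < 0.54679, and 6/11 is rational.

q = 6/11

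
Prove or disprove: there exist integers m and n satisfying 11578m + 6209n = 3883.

Both 11578 and 6209 are divisible by gcd(11578, 6209) = 7, hence so is any combination 11578m + 6209n.
But 3883 is not a multiple of 7 (it leaves remainder 5).
So the equation is unsolvable over ℤ.

No, no such integers exist.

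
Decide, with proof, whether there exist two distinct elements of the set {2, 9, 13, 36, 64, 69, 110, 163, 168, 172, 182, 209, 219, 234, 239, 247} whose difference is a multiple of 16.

Reduce each element modulo 16: 2↦2, 9↦9, 13↦13, 36↦4, 64↦0, 69↦5, 110↦14, 163↦3, 168↦8, 172↦12, 182↦6, 209↦1, 219↦11, 234↦10, 239↦15, 247↦7.
These 16 residues are pairwise different, hence no difference of two elements is divisible by 16.

No such pair exists.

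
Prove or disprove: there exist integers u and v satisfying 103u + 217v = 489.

103 and 217 are coprime, so 103u + 217v ranges over all of ℤ.
Run the Euclidean algorithm on 217 and 103: 217 = 2·103 + 11, 103 = 9·11 + 4, 11 = 2·4 + 3, 4 = 1·3 + 1, 3 = 3·1 + 0.
Unwinding: 1 = 4 − 1·3 = 4 − (11 − 2·4) = −11 + 3·4 = −11 + 3·(103 − 9·11) = 3·103 − 28·11 = 3·103 − 28·(217 − 2·103) = −28·217 + 59·103, i.e. 103·59 + 217·(-28) = 1.
Multiplying through by 489: u = 59·489 = 28851, v = (-28)·489 = -13692 is a solution.
Subtracting 132·217 from u and adding 132·103 to v gives the tidier solution (207, -96).
Indeed 103·207 + 217·(-96) = 21321 − 20832 = 489.

u = 207, v = -96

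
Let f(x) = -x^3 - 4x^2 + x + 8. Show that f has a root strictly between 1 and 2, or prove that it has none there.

Such a root exists.

f(1) = 4 and f(2) = -14, which have opposite signs.
f is continuous everywhere (it is a polynomial), in particular on [1, 2].
By the Intermediate Value Theorem f must vanish at some point of (1, 2).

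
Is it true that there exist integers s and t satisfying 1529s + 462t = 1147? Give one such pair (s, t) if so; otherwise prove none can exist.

No such integers exist.

gcd(1529, 462) = 11, so every integer of the form 1529s + 462t is a multiple of 11.
But 1147 = 11·104 + 3, so 11 ∤ 1147.
Therefore 1529s + 462t = 1147 has no solution in integers.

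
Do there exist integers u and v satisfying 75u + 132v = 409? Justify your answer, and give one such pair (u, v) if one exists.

Both 75 and 132 are divisible by gcd(75, 132) = 3, hence so is any combination 75u + 132v.
But 409 = 3·136 + 1, so 3 ∤ 409.
So the equation is unsolvable over ℤ.

No, no such integers exist.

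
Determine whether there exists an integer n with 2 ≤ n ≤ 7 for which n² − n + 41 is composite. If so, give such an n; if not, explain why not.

The values for n = 2, 3, …, 7 are 43, 47, 53, 61, 71, 83, and each of these is prime.
So no value in the range makes the expression composite.

No, no such integer n in that range exists.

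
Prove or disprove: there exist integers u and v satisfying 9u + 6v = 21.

u = 1, v = 2

Since gcd(9, 6) = 3 and 21 = 3·7, Bézout's identity guarantees a solution.
Dividing through by 3 reduces the equation to 3u + 2v = 7.
Euclidean algorithm: 3 = 1·2 + 1, 2 = 2·1 + 0.
Back-substituting, 1 = 3 − 1·2; that is, 3·1 + 2·(-1) = 1.
Scaling by 7 gives the particular solution (u, v) = (7, -7).
Shifting by a multiple of (2, −3) keeps it a solution: u = 7 − 3·2 = 1, v = -7 + 3·3 = 2.
Check: 9·1 + 6·2 = 9 + 12 = 21. ✓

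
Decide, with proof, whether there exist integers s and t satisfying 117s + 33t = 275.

Both 117 and 33 are divisible by gcd(117, 33) = 3, hence so is any combination 117s + 33t.
However 275 leaves remainder 2 on division by 3.
Hence no integers s, t satisfy the equation.

There are no such integers.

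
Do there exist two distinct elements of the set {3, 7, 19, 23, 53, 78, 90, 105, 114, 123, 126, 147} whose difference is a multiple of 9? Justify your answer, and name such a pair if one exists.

Both 3 and 147 leave remainder 3 on division by 9; their difference 144 = 16·9 is a multiple of 9.

Yes: 3 and 147.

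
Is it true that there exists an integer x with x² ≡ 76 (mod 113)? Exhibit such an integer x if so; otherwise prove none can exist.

113 is prime, so by Euler's criterion 76 is a square mod 113 iff 76^((113−1)/2) = 76^56 ≡ 1 (mod 113).
Repeated squaring mod 113: 76^2 = 5776 ≡ 13; 76^4 ≡ 13² = 169 ≡ 56; 76^8 ≡ 56² = 3136 ≡ 85; 76^16 ≡ 85² = 7225 ≡ 106; 76^32 ≡ 106² = 11236 ≡ 49.
Since 56 = 32 + 16 + 8, 76^56 ≡ 49 · 106 · 85; multiplying out mod 113: 49·106 = 5194 ≡ 109, then 109·85 = 9265 ≡ 112. Thus 76^56 ≡ 112 ≡ −1 (mod 113).
The value −1 means 76 is a non-residue modulo 113, so x² ≡ 76 (mod 113) is impossible.

There is no such integer.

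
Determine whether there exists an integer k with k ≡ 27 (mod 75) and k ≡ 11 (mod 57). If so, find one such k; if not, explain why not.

gcd(75, 57) = 3. If k ≡ 27 (mod 75) and k ≡ 11 (mod 57), then k ≡ 27 (mod 3) and k ≡ 11 (mod 3).
But 27 mod 3 = 0 while 11 mod 3 = 2, a contradiction.
So no integer satisfies both congruences.

No, no such integer exists.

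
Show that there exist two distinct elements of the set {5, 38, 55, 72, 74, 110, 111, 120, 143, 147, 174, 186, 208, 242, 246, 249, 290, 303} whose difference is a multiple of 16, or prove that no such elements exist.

38 mod 16 = 6 and 246 mod 16 = 6, so 246 − 38 = 208 = 13·16.

The pair (38, 246) works.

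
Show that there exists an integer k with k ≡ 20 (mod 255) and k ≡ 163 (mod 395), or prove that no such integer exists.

No, no such integer exists.

gcd(255, 395) = 5. If k ≡ 20 (mod 255) and k ≡ 163 (mod 395), then k ≡ 20 (mod 5) and k ≡ 163 (mod 5).
But 20 mod 5 = 0 while 163 mod 5 = 3, a contradiction.
Hence the system has no solution.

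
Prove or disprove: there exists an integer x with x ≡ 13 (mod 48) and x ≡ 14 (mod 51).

There is no such integer.

Reduce both congruences modulo 3, which divides 48 and 51: they say x ≡ 13 (mod 3) and x ≡ 14 (mod 3).
These are incompatible: 13 − 14 = -1 is not divisible by 3.
Therefore no such x exists.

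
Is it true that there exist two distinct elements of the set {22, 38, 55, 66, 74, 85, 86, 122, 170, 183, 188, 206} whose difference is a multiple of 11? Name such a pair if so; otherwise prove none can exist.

The pair (22, 55) works.

Reduce each element mod 11: 22↦0, 38↦5, 55↦0, 66↦0, 74↦8, 85↦8, 86↦9, 122↦1, 170↦5, 183↦7, 188↦1, 206↦8. The residue 0 repeats (at 22 and 55), and 55 − 22 = 33 = 3·11.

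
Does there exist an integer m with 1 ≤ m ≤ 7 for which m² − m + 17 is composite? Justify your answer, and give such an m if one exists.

No such integer m in that range exists.

The values for m = 1, 2, …, 7 are 17, 19, 23, 29, 37, 47, 59, and each of these is prime.
So no value in the range makes the expression composite.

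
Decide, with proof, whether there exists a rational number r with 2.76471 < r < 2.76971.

r = 36/13

Multiplying by 13: 13·2.76471 = 35.94123 and 13·2.76971 = 36.00623, so the integer 36 lies strictly between them.
Hence 36/13 is a rational number with 2.76471 < 36/13 < 2.76971.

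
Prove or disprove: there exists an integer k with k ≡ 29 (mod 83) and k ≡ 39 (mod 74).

gcd(83, 74) = 1, so the Chinese Remainder Theorem guarantees exactly one residue class mod 6142 satisfying both.
Write k = 29 + 83t and require 29 + 83t ≡ 39 (mod 74), i.e. 83t ≡ 10 (mod 74).
83 ≡ 9 (mod 74), so this reads 9t ≡ 10 (mod 74). Since 9·33 = 297 = 4·74 + 1, the inverse of 9 mod 74 is 33.
Multiplying by 33: t ≡ 33·10 = 330 ≡ 34 (mod 74).
Taking t = 34 gives k = 29 + 83·34 = 2851.
Check: 2851 mod 83 = 29, 2851 mod 74 = 39. ✓

k = 2851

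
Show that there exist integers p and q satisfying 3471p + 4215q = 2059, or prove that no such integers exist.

There are no such integers.

gcd(3471, 4215) = 3, so every integer of the form 3471p + 4215q is a multiple of 3.
However 2059 leaves remainder 1 on division by 3.
Hence no integers p, q satisfy the equation.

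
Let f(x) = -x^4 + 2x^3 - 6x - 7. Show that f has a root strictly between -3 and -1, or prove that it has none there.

No.

The endpoint values f(-3) = -124 and f(-1) = -4 are both negative. Claim: f(x) < 0 for every x in (-3, -1).
Shift to the endpoint -1: with x = -1 − u (0 < u < 2), one computes f(-1 − u) = -u^4 - 6u^3 - 12u^2 - 4u - 4.
The nonzero coefficients here are all negative, so for u > 0 every term is negative (or zero), and the constant term -4 is strictly negative.
Therefore f(x) < 0 throughout (-3, -1), and f has no zero there.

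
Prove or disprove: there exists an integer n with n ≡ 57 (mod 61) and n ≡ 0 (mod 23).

The moduli 61 and 23 are coprime, so by the Chinese Remainder Theorem a unique solution modulo 1403 exists.
Any solution of the first congruence is n = 57 + 61t; substituting into the second, 61t ≡ 0 − 57 ≡ 12 (mod 23).
61 ≡ 15 (mod 23), so this reads 15t ≡ 12 (mod 23). Note 15·20 = 300 ≡ 1 (mod 23) (as 300 − 1 = 13·23), so 15⁻¹ ≡ 20.
Therefore t ≡ 20·12 = 240 ≡ 10 (mod 23).
Taking t = 10 gives n = 57 + 61·10 = 667.
Check: 667 mod 61 = 57, 667 mod 23 = 0. ✓

n = 667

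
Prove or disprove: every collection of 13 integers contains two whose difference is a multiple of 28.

No; for instance {55, 56, 57, 58, 59, 60, 61, 62, 63, 64, 65, 66, 67} is a counterexample.

Take the 13 consecutive integers 55, 56, …, 67: their residues mod 28 are all distinct because 13 ≤ 28.
The differences between them range over 1, …, 12, none of which is divisible by 28.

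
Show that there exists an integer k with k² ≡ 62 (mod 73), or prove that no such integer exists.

No such integer exists.

Apply Euler's criterion with the prime 73: 62 is a quadratic residue iff 62^36 ≡ 1 (mod 73), and a non-residue iff it is ≡ −1.
Repeated squaring mod 73: 62^2 = 3844 ≡ 48; 62^4 ≡ 48² = 2304 ≡ 41; 62^8 ≡ 41² = 1681 ≡ 2; 62^16 ≡ 2² = 4 ≡ 4; 62^32 ≡ 4² = 16 ≡ 16.
Since 36 = 32 + 4, 62^36 ≡ 16 · 41; multiplying out mod 73: 16·41 = 656 ≡ 72. Thus 62^36 ≡ 72 ≡ −1 (mod 73).
By Euler's criterion 62 is a quadratic non-residue mod 73: no k satisfies k² ≡ 62 (mod 73).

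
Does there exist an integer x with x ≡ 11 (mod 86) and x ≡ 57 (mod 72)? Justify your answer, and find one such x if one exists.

Here gcd(86, 72) = 2, and both 11 and 57 leave remainder 1 mod 2, so the system is consistent.
Write x = 11 + 86t. Then 86t ≡ 57 − 11 ≡ 46 (mod 72); dividing through by 2 gives 43t ≡ 23 (mod 36).
43 ≡ 7 (mod 36), so this reads 7t ≡ 23 (mod 36). Invert 7 mod 36 by the Euclidean algorithm: 36 = 5·7 + 1, 7 = 7·1 + 0; back-substituting, 1 = 36 − 5·7. Hence 7·(-5) ≡ 1, so 7⁻¹ ≡ -5 ≡ 31 (mod 36).
Multiplying by 31: t ≡ 31·23 = 713 ≡ 29 (mod 36).
Then x = 11 + 86·29 = 2505.
Verify: 2505 = 29·86 + 11 and 2505 = 34·72 + 57. ✓

x = 2505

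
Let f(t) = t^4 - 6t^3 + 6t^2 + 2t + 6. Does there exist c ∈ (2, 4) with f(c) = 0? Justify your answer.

f(2) = 2 and f(4) = -18, which have opposite signs.
As a polynomial, f is continuous on every closed interval.
By the Intermediate Value Theorem, f takes the value 0 somewhere in the open interval.

Such a root exists.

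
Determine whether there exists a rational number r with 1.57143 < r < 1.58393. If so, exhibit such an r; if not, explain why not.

r = 19/12

Scale by 12: the interval becomes (18.85716, 19.00716), which contains the integer 19.
Hence 19/12 is a rational number with 1.57143 < 19/12 < 1.58393.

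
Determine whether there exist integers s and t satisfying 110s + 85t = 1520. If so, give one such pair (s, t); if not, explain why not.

Every value of 110s + 85t is a multiple of gcd(110, 85) = 5; since 5 ∣ 1520, solutions exist.
Dividing through by 5 reduces the equation to 22s + 17t = 304.
Euclidean algorithm: 22 = 1·17 + 5, 17 = 3·5 + 2, 5 = 2·2 + 1, 2 = 2·1 + 0.
Back-substituting, 1 = 5 − 2·2 = 5 − 2·(17 − 3·5) = −2·17 + 7·5 = −2·17 + 7·(22 − 1·17) = 7·22 − 9·17; that is, 22·7 + 17·(-9) = 1.
Times 304: 22·2128 + 17·(-2736) = 304, so (2128, -2736) solves it.
The general solution is s = 2128 + 17k, t = -2736 − 22k; taking k = -125 gives the smaller pair s = 3, t = 14.
Indeed 110·3 + 85·14 = 330 + 1190 = 1520.

s = 3, t = 14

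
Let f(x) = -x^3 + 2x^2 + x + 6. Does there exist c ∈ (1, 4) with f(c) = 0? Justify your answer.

f(1) = 8 and f(4) = -22, which have opposite signs.
Since f is a polynomial it is continuous on [1, 4].
By the Intermediate Value Theorem f must vanish at some point of (1, 4).

Such a root exists.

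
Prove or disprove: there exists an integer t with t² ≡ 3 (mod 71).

Take t = 28. Then 28² = 784 = 11·71 + 3, so 28² ≡ 3 (mod 71).

t = 28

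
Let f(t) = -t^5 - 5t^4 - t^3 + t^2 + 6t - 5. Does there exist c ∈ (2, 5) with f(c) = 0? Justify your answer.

No.

The endpoint values f(2) = -109 and f(5) = -6325 are both negative. Claim: f(t) < 0 for every t in (2, 5).
Substitute t = 2 + u, where 0 < u < 3 on the interval. Expanding, f(2 + u) = -u^5 - 15u^4 - 81u^3 - 205u^2 - 242u - 109.
The nonzero coefficients here are all negative, so for u > 0 every term is negative (or zero), and the constant term -109 is strictly negative.
So f is strictly negative on (2, 5); no root exists in the interval.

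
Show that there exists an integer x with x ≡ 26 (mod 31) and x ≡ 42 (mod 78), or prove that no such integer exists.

x = 2382

Since 31 and 78 share no common factor, CRT says the pair of congruences has a solution (unique mod 2418).
Any solution of the first congruence is x = 26 + 31t; substituting into the second, 31t ≡ 42 − 26 ≡ 16 (mod 78).
Invert 31 mod 78 by the Euclidean algorithm: 78 = 2·31 + 16, 31 = 1·16 + 15, 16 = 1·15 + 1, 15 = 15·1 + 0; back-substituting, 1 = 16 − 1·15 = 16 − (31 − 1·16) = −31 + 2·16 = −31 + 2·(78 − 2·31) = 2·78 − 5·31. Hence 31·(-5) ≡ 1, so 31⁻¹ ≡ -5 ≡ 73 (mod 78).
Therefore t ≡ 73·16 = 1168 ≡ 76 (mod 78).
Taking t = 76 gives x = 26 + 31·76 = 2382.
Check: 2382 mod 31 = 26, 2382 mod 78 = 42. ✓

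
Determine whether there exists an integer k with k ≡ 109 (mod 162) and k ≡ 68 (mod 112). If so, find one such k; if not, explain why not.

gcd(162, 112) = 2. If k ≡ 109 (mod 162) and k ≡ 68 (mod 112), then k ≡ 109 (mod 2) and k ≡ 68 (mod 2).
These are incompatible: 109 − 68 = 41 is not divisible by 2.
So no integer satisfies both congruences.

No, no such integer exists.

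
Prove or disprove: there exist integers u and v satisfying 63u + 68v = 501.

u = 63, v = -51

Since gcd(63, 68) = 1, every integer is an integer combination of 63 and 68.
Euclidean algorithm: 68 = 1·63 + 5, 63 = 12·5 + 3, 5 = 1·3 + 2, 3 = 1·2 + 1, 2 = 2·1 + 0.
Working back up the chain: 1 = 3 − 1·2 = 3 − (5 − 1·3) = −5 + 2·3 = −5 + 2·(63 − 12·5) = 2·63 − 25·5 = 2·63 − 25·(68 − 1·63) = −25·68 + 27·63. So 63·27 + 68·(-25) = 1.
Scaling by 501 gives the particular solution (u, v) = (13527, -12525).
The general solution is u = 13527 + 68k, v = -12525 − 63k; taking k = -198 gives the smaller pair u = 63, v = -51.
Check: 63·63 + 68·(-51) = 3969 − 3468 = 501. ✓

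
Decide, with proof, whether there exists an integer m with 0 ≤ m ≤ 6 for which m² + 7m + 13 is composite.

At m = 1: 1² + 7·1 + 13 = 21 = 3·7, which is composite.

m = 1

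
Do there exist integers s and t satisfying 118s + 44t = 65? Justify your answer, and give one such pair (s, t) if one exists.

Both 118 and 44 are divisible by gcd(118, 44) = 2, hence so is any combination 118s + 44t.
But 65 = 2·32 + 1, so 2 ∤ 65.
Hence no integers s, t satisfy the equation.

No such integers exist.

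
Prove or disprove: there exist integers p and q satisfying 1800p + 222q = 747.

No, no such integers exist.

Any value of 1800p + 222q is a multiple of gcd(1800, 222) = 6.
But 747 is not a multiple of 6 (it leaves remainder 3).
Hence no integers p, q satisfy the equation.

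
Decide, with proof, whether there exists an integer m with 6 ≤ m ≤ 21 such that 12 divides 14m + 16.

m = 10

m = 10 works, since 14·10 + 16 = 156 = 13·12.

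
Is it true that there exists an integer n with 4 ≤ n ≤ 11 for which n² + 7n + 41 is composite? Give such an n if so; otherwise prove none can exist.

At n = 9: 9² + 7·9 + 41 = 185 = 5·37, which is composite.

n = 9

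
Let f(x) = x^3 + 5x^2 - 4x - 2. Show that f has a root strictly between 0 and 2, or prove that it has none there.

Such a root exists.

f(0) = -2 and f(2) = 18, which have opposite signs.
f is continuous everywhere (it is a polynomial), in particular on [0, 2].
By the Intermediate Value Theorem, f takes the value 0 somewhere in the open interval.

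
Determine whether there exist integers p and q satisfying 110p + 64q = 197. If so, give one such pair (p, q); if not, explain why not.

gcd(110, 64) = 2, so every integer of the form 110p + 64q is a multiple of 2.
But 197 is not a multiple of 2 (it leaves remainder 1).
Hence no integers p, q satisfy the equation.

There are no such integers.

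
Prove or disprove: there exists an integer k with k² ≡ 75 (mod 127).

Apply Euler's criterion with the prime 127: 75 is a quadratic residue iff 75^63 ≡ 1 (mod 127), and a non-residue iff it is ≡ −1.
Repeated squaring mod 127: 75^2 = 5625 ≡ 37; 75^4 ≡ 37² = 1369 ≡ 99; 75^8 ≡ 99² = 9801 ≡ 22; 75^16 ≡ 22² = 484 ≡ 103; 75^32 ≡ 103² = 10609 ≡ 68.
Since 63 = 32 + 16 + 8 + 4 + 2 + 1, 75^63 ≡ 68 · 103 · 22 · 99 · 37 · 75; multiplying out mod 127: 68·103 = 7004 ≡ 19, then 19·22 = 418 ≡ 37, then 37·99 = 3663 ≡ 107, then 107·37 = 3959 ≡ 22, then 22·75 = 1650 ≡ 126. Thus 75^63 ≡ 126 ≡ −1 (mod 127).
By Euler's criterion 75 is a quadratic non-residue mod 127: no k satisfies k² ≡ 75 (mod 127).

No, no such integer exists.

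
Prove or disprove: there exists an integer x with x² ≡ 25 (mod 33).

x = 28 works: 28² = 784, and 784 − 25 = 759 = 23·33.

x = 28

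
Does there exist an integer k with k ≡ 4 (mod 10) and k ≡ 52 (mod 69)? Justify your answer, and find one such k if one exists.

gcd(10, 69) = 1, so the Chinese Remainder Theorem guarantees exactly one residue class mod 690 satisfying both.
Any solution of the first congruence is k = 4 + 10t; substituting into the second, 10t ≡ 52 − 4 ≡ 48 (mod 69).
Note 10·7 = 70 ≡ 1 (mod 69) (as 70 − 1 = 1·69), so 10⁻¹ ≡ 7.
Multiplying by 7: t ≡ 7·48 = 336 ≡ 60 (mod 69).
Taking t = 60 gives k = 4 + 10·60 = 604.
Indeed 604 ≡ 4 (mod 10) and 604 ≡ 52 (mod 69).

k = 604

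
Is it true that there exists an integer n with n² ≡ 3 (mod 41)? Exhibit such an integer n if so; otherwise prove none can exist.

41 is prime, so by Euler's criterion 3 is a square mod 41 iff 3^((41−1)/2) = 3^20 ≡ 1 (mod 41).
Squaring successively (mod 41): 3^2 = 9 ≡ 9; 3^4 ≡ 9² = 81 ≡ 40; 3^8 ≡ 40² = 1600 ≡ 1; 3^16 ≡ 1² = 1 ≡ 1.
Since 20 = 16 + 4, 3^20 ≡ 1 · 40; multiplying out mod 41: 1·40 = 40 ≡ 40. Thus 3^20 ≡ 40 ≡ −1 (mod 41).
By Euler's criterion 3 is a quadratic non-residue mod 41: no n satisfies n² ≡ 3 (mod 41).

There is no such integer.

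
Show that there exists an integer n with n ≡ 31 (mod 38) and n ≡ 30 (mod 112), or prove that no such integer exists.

There is no such integer.

gcd(38, 112) = 2. If n ≡ 31 (mod 38) and n ≡ 30 (mod 112), then n ≡ 31 (mod 2) and n ≡ 30 (mod 2).
But 31 mod 2 = 1 while 30 mod 2 = 0, a contradiction.
Hence the system has no solution.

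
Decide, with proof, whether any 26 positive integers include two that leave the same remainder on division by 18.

Yes, this is always true.

There are exactly 18 possible remainders on division by 18.
Since 26 > 18, two of the 26 integers must share a residue class by the pigeonhole principle; call them a and b.
That is, a and b leave the same remainder on division by 18, as claimed.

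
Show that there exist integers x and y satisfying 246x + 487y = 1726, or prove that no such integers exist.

246 and 487 are coprime, so 246x + 487y ranges over all of ℤ.
Dividing repeatedly: 487 = 1·246 + 241, 246 = 1·241 + 5, 241 = 48·5 + 1, 5 = 5·1 + 0.
Back-substituting, 1 = 241 − 48·5 = 241 − 48·(246 − 1·241) = −48·246 + 49·241 = −48·246 + 49·(487 − 1·246) = 49·487 − 97·246; that is, 246·(-97) + 487·49 = 1.
Scaling by 1726 gives the particular solution (x, y) = (-167422, 84574).
Adding 344·487 to x and subtracting 344·246 from y gives the tidier solution (106, -50).
Check: 246·106 + 487·(-50) = 26076 − 24350 = 1726. ✓

x = 106, y = -50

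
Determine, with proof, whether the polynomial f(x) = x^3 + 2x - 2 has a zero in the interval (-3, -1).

f has no root in that interval.

Evaluate at the endpoints: f(-3) = -35, f(-1) = -5 — same sign (negative).
The derivative f'(x) = 3x^2 + 2 is a quadratic with discriminant 0² − 4·3·2 = -24 < 0; it never vanishes, so it is always positive (sign of the leading coefficient).
Hence f is strictly increasing on ℝ, and in particular on [-3, -1]. A strictly monotone function with same-sign endpoint values stays negative on the whole interval, so f has no zero in (-3, -1).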